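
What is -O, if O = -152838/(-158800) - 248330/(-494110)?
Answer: -5747679409/3923233400 ≈ -1.4650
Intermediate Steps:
O = 5747679409/3923233400 (O = -152838*(-1/158800) - 248330*(-1/494110) = 76419/79400 + 24833/49411 = 5747679409/3923233400 ≈ 1.4650)
-O = -1*5747679409/3923233400 = -5747679409/3923233400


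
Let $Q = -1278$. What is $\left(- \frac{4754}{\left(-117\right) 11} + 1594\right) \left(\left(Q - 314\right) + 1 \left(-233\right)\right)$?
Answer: $- \frac{3752623400}{1287} \approx -2.9158 \cdot 10^{6}$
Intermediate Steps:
$\left(- \frac{4754}{\left(-117\right) 11} + 1594\right) \left(\left(Q - 314\right) + 1 \left(-233\right)\right) = \left(- \frac{4754}{\left(-117\right) 11} + 1594\right) \left(\left(-1278 - 314\right) + 1 \left(-233\right)\right) = \left(- \frac{4754}{-1287} + 1594\right) \left(\left(-1278 - 314\right) - 233\right) = \left(\left(-4754\right) \left(- \frac{1}{1287}\right) + 1594\right) \left(-1592 - 233\right) = \left(\frac{4754}{1287} + 1594\right) \left(-1825\right) = \frac{2056232}{1287} \left(-1825\right) = - \frac{3752623400}{1287}$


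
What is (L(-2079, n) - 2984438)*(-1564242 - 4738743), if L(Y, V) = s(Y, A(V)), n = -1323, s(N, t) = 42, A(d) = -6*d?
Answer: 18810603222060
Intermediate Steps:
L(Y, V) = 42
(L(-2079, n) - 2984438)*(-1564242 - 4738743) = (42 - 2984438)*(-1564242 - 4738743) = -2984396*(-6302985) = 18810603222060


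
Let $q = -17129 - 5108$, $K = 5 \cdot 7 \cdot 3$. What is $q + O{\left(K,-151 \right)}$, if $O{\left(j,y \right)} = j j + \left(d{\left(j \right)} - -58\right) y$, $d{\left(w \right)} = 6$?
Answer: $-20876$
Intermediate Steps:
$K = 105$ ($K = 35 \cdot 3 = 105$)
$q = -22237$
$O{\left(j,y \right)} = j^{2} + 64 y$ ($O{\left(j,y \right)} = j j + \left(6 - -58\right) y = j^{2} + \left(6 + 58\right) y = j^{2} + 64 y$)
$q + O{\left(K,-151 \right)} = -22237 + \left(105^{2} + 64 \left(-151\right)\right) = -22237 + \left(11025 - 9664\right) = -22237 + 1361 = -20876$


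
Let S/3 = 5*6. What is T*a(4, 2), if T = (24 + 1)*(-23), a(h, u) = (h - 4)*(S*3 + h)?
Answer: 0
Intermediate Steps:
S = 90 (S = 3*(5*6) = 3*30 = 90)
a(h, u) = (-4 + h)*(270 + h) (a(h, u) = (h - 4)*(90*3 + h) = (-4 + h)*(270 + h))
T = -575 (T = 25*(-23) = -575)
T*a(4, 2) = -575*(-1080 + 4² + 266*4) = -575*(-1080 + 16 + 1064) = -575*0 = 0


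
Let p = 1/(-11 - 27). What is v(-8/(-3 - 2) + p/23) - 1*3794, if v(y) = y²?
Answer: -72404820431/19096900 ≈ -3791.4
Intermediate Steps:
p = -1/38 (p = 1/(-38) = -1/38 ≈ -0.026316)
v(-8/(-3 - 2) + p/23) - 1*3794 = (-8/(-3 - 2) - 1/38/23)² - 1*3794 = (-8/(-5) - 1/38*1/23)² - 3794 = (-8*(-⅕) - 1/874)² - 3794 = (8/5 - 1/874)² - 3794 = (6987/4370)² - 3794 = 48818169/19096900 - 3794 = -72404820431/19096900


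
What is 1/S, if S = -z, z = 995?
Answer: -1/995 ≈ -0.0010050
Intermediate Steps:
S = -995 (S = -1*995 = -995)
1/S = 1/(-995) = -1/995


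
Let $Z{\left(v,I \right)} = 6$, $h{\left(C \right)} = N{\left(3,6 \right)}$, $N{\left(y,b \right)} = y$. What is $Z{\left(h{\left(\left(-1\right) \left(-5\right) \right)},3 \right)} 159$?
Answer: $954$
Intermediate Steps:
$h{\left(C \right)} = 3$
$Z{\left(h{\left(\left(-1\right) \left(-5\right) \right)},3 \right)} 159 = 6 \cdot 159 = 954$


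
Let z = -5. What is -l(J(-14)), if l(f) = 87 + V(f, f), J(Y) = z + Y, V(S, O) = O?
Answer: -68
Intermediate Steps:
J(Y) = -5 + Y
l(f) = 87 + f
-l(J(-14)) = -(87 + (-5 - 14)) = -(87 - 19) = -1*68 = -68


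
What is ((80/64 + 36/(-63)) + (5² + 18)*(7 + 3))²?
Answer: 145419481/784 ≈ 1.8548e+5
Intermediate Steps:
((80/64 + 36/(-63)) + (5² + 18)*(7 + 3))² = ((80*(1/64) + 36*(-1/63)) + (25 + 18)*10)² = ((5/4 - 4/7) + 43*10)² = (19/28 + 430)² = (12059/28)² = 145419481/784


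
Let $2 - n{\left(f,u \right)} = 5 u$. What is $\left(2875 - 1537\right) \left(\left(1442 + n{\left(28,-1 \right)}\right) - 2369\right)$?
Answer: $-1230960$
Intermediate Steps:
$n{\left(f,u \right)} = 2 - 5 u$
$\left(2875 - 1537\right) \left(\left(1442 + n{\left(28,-1 \right)}\right) - 2369\right) = \left(2875 - 1537\right) \left(\left(1442 + \left(2 - -5\right)\right) - 2369\right) = 1338 \left(\left(1442 + \left(2 + 5\right)\right) - 2369\right) = 1338 \left(\left(1442 + 7\right) - 2369\right) = 1338 \left(1449 - 2369\right) = 1338 \left(-920\right) = -1230960$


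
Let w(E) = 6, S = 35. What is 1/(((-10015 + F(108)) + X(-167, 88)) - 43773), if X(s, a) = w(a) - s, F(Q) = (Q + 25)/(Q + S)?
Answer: -143/7666812 ≈ -1.8652e-5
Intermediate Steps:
F(Q) = (25 + Q)/(35 + Q) (F(Q) = (Q + 25)/(Q + 35) = (25 + Q)/(35 + Q))
X(s, a) = 6 - s
1/(((-10015 + F(108)) + X(-167, 88)) - 43773) = 1/(((-10015 + (25 + 108)/(35 + 108)) + (6 - 1*(-167))) - 43773) = 1/(((-10015 + 133/143) + (6 + 167)) - 43773) = 1/(((-10015 + (1/143)*133) + 173) - 43773) = 1/(((-10015 + 133/143) + 173) - 43773) = 1/((-1432012/143 + 173) - 43773) = 1/(-1407273/143 - 43773) = 1/(-7666812/143) = -143/7666812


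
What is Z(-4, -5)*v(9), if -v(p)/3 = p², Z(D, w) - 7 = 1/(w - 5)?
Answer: -16767/10 ≈ -1676.7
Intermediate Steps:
Z(D, w) = 7 + 1/(-5 + w) (Z(D, w) = 7 + 1/(w - 5) = 7 + 1/(-5 + w))
v(p) = -3*p²
Z(-4, -5)*v(9) = ((-34 + 7*(-5))/(-5 - 5))*(-3*9²) = ((-34 - 35)/(-10))*(-3*81) = -⅒*(-69)*(-243) = (69/10)*(-243) = -16767/10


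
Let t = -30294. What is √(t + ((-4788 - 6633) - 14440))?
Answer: I*√56155 ≈ 236.97*I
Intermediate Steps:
√(t + ((-4788 - 6633) - 14440)) = √(-30294 + ((-4788 - 6633) - 14440)) = √(-30294 + (-11421 - 14440)) = √(-30294 - 25861) = √(-56155) = I*√56155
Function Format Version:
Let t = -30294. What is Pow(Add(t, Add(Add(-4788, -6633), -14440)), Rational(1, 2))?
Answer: Mul(I, Pow(56155, Rational(1, 2))) ≈ Mul(236.97, I)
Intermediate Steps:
Pow(Add(t, Add(Add(-4788, -6633), -14440)), Rational(1, 2)) = Pow(Add(-30294, Add(Add(-4788, -6633), -14440)), Rational(1, 2)) = Pow(Add(-30294, Add(-11421, -14440)), Rational(1, 2)) = Pow(Add(-30294, -25861), Rational(1, 2)) = Pow(-56155, Rational(1, 2)) = Mul(I, Pow(56155, Rational(1, 2)))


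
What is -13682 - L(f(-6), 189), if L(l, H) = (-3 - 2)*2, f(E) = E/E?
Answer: -13672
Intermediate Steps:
f(E) = 1
L(l, H) = -10 (L(l, H) = -5*2 = -10)
-13682 - L(f(-6), 189) = -13682 - 1*(-10) = -13682 + 10 = -13672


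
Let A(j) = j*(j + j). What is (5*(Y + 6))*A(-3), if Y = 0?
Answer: 540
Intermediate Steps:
A(j) = 2*j² (A(j) = j*(2*j) = 2*j²)
(5*(Y + 6))*A(-3) = (5*(0 + 6))*(2*(-3)²) = (5*6)*(2*9) = 30*18 = 540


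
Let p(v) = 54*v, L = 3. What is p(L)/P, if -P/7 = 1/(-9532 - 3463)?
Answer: 2105190/7 ≈ 3.0074e+5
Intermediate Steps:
P = 7/12995 (P = -7/(-9532 - 3463) = -7/(-12995) = -7*(-1/12995) = 7/12995 ≈ 0.00053867)
p(L)/P = (54*3)/(7/12995) = 162*(12995/7) = 2105190/7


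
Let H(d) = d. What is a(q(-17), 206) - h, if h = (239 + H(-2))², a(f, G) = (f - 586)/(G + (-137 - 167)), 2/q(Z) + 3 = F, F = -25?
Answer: -77055663/1372 ≈ -56163.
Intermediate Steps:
q(Z) = -1/14 (q(Z) = 2/(-3 - 25) = 2/(-28) = 2*(-1/28) = -1/14)
a(f, G) = (-586 + f)/(-304 + G) (a(f, G) = (-586 + f)/(G - 304) = (-586 + f)/(-304 + G))
h = 56169 (h = (239 - 2)² = 237² = 56169)
a(q(-17), 206) - h = (-586 - 1/14)/(-304 + 206) - 1*56169 = -8205/14/(-98) - 56169 = -1/98*(-8205/14) - 56169 = 8205/1372 - 56169 = -77055663/1372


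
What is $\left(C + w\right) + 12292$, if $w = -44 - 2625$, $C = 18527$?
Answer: $28150$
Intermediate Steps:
$w = -2669$ ($w = -44 - 2625 = -2669$)
$\left(C + w\right) + 12292 = \left(18527 - 2669\right) + 12292 = 15858 + 12292 = 28150$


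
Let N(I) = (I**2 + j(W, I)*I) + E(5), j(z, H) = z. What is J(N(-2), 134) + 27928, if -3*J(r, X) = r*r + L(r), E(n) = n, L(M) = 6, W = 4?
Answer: 83777/3 ≈ 27926.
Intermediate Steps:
N(I) = 5 + I**2 + 4*I (N(I) = (I**2 + 4*I) + 5 = 5 + I**2 + 4*I)
J(r, X) = -2 - r**2/3 (J(r, X) = -(r*r + 6)/3 = -(r**2 + 6)/3 = -(6 + r**2)/3 = -2 - r**2/3)
J(N(-2), 134) + 27928 = (-2 - (5 + (-2)**2 + 4*(-2))**2/3) + 27928 = (-2 - (5 + 4 - 8)**2/3) + 27928 = (-2 - 1/3*1**2) + 27928 = (-2 - 1/3*1) + 27928 = (-2 - 1/3) + 27928 = -7/3 + 27928 = 83777/3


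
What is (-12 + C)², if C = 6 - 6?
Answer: 144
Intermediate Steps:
C = 0
(-12 + C)² = (-12 + 0)² = (-12)² = 144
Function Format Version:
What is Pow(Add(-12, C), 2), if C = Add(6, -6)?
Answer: 144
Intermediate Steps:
C = 0
Pow(Add(-12, C), 2) = Pow(Add(-12, 0), 2) = Pow(-12, 2) = 144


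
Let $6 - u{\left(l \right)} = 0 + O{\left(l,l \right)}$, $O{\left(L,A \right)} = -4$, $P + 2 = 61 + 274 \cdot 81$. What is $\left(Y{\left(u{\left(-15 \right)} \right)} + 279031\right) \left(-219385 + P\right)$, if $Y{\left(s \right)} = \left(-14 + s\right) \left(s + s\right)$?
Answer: $-54990168532$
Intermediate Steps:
$P = 22253$ ($P = -2 + \left(61 + 274 \cdot 81\right) = -2 + \left(61 + 22194\right) = -2 + 22255 = 22253$)
$u{\left(l \right)} = 10$ ($u{\left(l \right)} = 6 - \left(0 - 4\right) = 6 - -4 = 6 + 4 = 10$)
$Y{\left(s \right)} = 2 s \left(-14 + s\right)$ ($Y{\left(s \right)} = \left(-14 + s\right) 2 s = 2 s \left(-14 + s\right)$)
$\left(Y{\left(u{\left(-15 \right)} \right)} + 279031\right) \left(-219385 + P\right) = \left(2 \cdot 10 \left(-14 + 10\right) + 279031\right) \left(-219385 + 22253\right) = \left(2 \cdot 10 \left(-4\right) + 279031\right) \left(-197132\right) = \left(-80 + 279031\right) \left(-197132\right) = 278951 \left(-197132\right) = -54990168532$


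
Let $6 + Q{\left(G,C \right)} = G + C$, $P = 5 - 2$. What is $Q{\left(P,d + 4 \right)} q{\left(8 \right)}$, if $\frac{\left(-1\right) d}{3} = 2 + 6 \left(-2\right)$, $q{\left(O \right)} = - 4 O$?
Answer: $-992$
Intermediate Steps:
$d = 30$ ($d = - 3 \left(2 + 6 \left(-2\right)\right) = - 3 \left(2 - 12\right) = \left(-3\right) \left(-10\right) = 30$)
$P = 3$ ($P = 5 - 2 = 3$)
$Q{\left(G,C \right)} = -6 + C + G$ ($Q{\left(G,C \right)} = -6 + \left(G + C\right) = -6 + \left(C + G\right) = -6 + C + G$)
$Q{\left(P,d + 4 \right)} q{\left(8 \right)} = \left(-6 + \left(30 + 4\right) + 3\right) \left(\left(-4\right) 8\right) = \left(-6 + 34 + 3\right) \left(-32\right) = 31 \left(-32\right) = -992$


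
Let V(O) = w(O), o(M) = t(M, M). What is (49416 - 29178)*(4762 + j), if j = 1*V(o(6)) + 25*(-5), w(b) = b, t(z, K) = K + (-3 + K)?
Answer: 94025748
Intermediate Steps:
t(z, K) = -3 + 2*K
o(M) = -3 + 2*M
V(O) = O
j = -116 (j = 1*(-3 + 2*6) + 25*(-5) = 1*(-3 + 12) - 125 = 1*9 - 125 = 9 - 125 = -116)
(49416 - 29178)*(4762 + j) = (49416 - 29178)*(4762 - 116) = 20238*4646 = 94025748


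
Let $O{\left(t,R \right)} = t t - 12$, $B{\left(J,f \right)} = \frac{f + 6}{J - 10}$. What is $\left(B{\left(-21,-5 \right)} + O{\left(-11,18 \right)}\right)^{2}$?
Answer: $\frac{11410884}{961} \approx 11874.0$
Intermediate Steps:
$B{\left(J,f \right)} = \frac{6 + f}{-10 + J}$
$O{\left(t,R \right)} = -12 + t^{2}$ ($O{\left(t,R \right)} = t^{2} - 12 = -12 + t^{2}$)
$\left(B{\left(-21,-5 \right)} + O{\left(-11,18 \right)}\right)^{2} = \left(\frac{6 - 5}{-10 - 21} - \left(12 - \left(-11\right)^{2}\right)\right)^{2} = \left(\frac{1}{-31} \cdot 1 + \left(-12 + 121\right)\right)^{2} = \left(\left(- \frac{1}{31}\right) 1 + 109\right)^{2} = \left(- \frac{1}{31} + 109\right)^{2} = \left(\frac{3378}{31}\right)^{2} = \frac{11410884}{961}$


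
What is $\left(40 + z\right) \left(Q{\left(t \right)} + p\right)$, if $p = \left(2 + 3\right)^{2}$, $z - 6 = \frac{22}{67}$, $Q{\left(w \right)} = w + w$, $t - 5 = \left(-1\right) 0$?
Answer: $\frac{108640}{67} \approx 1621.5$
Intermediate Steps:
$t = 5$ ($t = 5 - 0 = 5 + 0 = 5$)
$Q{\left(w \right)} = 2 w$
$z = \frac{424}{67}$ ($z = 6 + \frac{22}{67} = \frac{424}{67} \approx 6.3284$)
$p = 25$ ($p = 5^{2} = 25$)
$\left(40 + z\right) \left(Q{\left(t \right)} + p\right) = \left(40 + \frac{424}{67}\right) \left(2 \cdot 5 + 25\right) = \frac{3104 \left(10 + 25\right)}{67} = \frac{3104}{67} \cdot 35 = \frac{108640}{67}$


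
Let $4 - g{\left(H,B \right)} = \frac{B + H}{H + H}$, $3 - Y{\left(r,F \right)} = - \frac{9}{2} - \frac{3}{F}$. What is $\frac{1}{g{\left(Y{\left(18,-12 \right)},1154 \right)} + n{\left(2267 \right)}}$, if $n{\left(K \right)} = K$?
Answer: $\frac{58}{127073} \approx 0.00045643$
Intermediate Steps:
$Y{\left(r,F \right)} = \frac{15}{2} + \frac{3}{F}$ ($Y{\left(r,F \right)} = 3 - \left(- \frac{9}{2} - \frac{3}{F}\right) = 3 + \left(\frac{9}{2} + \frac{3}{F}\right) = \frac{15}{2} + \frac{3}{F}$)
$g{\left(H,B \right)} = 4 - \frac{B + H}{2 H}$ ($g{\left(H,B \right)} = 4 - \frac{B + H}{H + H} = 4 - \frac{B + H}{2 H}$)
$\frac{1}{g{\left(Y{\left(18,-12 \right)},1154 \right)} + n{\left(2267 \right)}} = \frac{1}{\frac{\left(-1\right) 1154 + 7 \left(\frac{15}{2} + \frac{3}{-12}\right)}{2 \left(\frac{15}{2} + \frac{3}{-12}\right)} + 2267} = \frac{1}{\frac{-1154 + 7 \left(\frac{15}{2} + 3 \left(- \frac{1}{12}\right)\right)}{2 \left(\frac{15}{2} + 3 \left(- \frac{1}{12}\right)\right)} + 2267} = \frac{1}{\frac{-1154 + 7 \left(\frac{15}{2} - \frac{1}{4}\right)}{2 \left(\frac{15}{2} - \frac{1}{4}\right)} + 2267} = \frac{1}{\frac{-1154 + 7 \cdot \frac{29}{4}}{2 \cdot \frac{29}{4}} + 2267} = \frac{1}{\frac{1}{2} \cdot \frac{4}{29} \left(-1154 + \frac{203}{4}\right) + 2267} = \frac{1}{\frac{1}{2} \cdot \frac{4}{29} \left(- \frac{4413}{4}\right) + 2267} = \frac{1}{- \frac{4413}{58} + 2267} = \frac{1}{\frac{127073}{58}} = \frac{58}{127073}$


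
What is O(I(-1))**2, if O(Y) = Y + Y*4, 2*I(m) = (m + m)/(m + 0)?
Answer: 25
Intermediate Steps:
I(m) = 1 (I(m) = ((m + m)/(m + 0))/2 = ((2*m)/m)/2 = (1/2)*2 = 1)
O(Y) = 5*Y (O(Y) = Y + 4*Y = 5*Y)
O(I(-1))**2 = (5*1)**2 = 5**2 = 25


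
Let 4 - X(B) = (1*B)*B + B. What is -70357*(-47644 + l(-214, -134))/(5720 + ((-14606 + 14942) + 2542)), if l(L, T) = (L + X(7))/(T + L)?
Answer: 583254112511/1496052 ≈ 3.8986e+5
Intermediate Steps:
X(B) = 4 - B - B² (X(B) = 4 - ((1*B)*B + B) = 4 - (B*B + B) = 4 - (B² + B) = 4 - (B + B²) = 4 + (-B - B²) = 4 - B - B²)
l(L, T) = (-52 + L)/(L + T) (l(L, T) = (L + (4 - 1*7 - 1*7²))/(T + L) = (L + (4 - 7 - 1*49))/(L + T) = (L + (4 - 7 - 49))/(L + T) = (L - 52)/(L + T) = (-52 + L)/(L + T))
-70357*(-47644 + l(-214, -134))/(5720 + ((-14606 + 14942) + 2542)) = -70357*(-47644 + (-52 - 214)/(-214 - 134))/(5720 + ((-14606 + 14942) + 2542)) = -70357*(-47644 - 266/(-348))/(5720 + (336 + 2542)) = -70357*(-47644 - 1/348*(-266))/(5720 + 2878) = -70357/(8598/(-47644 + 133/174)) = -70357/(8598/(-8289923/174)) = -70357/(8598*(-174/8289923)) = -70357/(-1496052/8289923) = -70357*(-8289923/1496052) = 583254112511/1496052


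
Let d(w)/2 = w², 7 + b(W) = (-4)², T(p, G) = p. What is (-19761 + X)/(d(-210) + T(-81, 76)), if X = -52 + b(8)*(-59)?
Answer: -20344/88119 ≈ -0.23087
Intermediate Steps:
b(W) = 9 (b(W) = -7 + (-4)² = -7 + 16 = 9)
X = -583 (X = -52 + 9*(-59) = -52 - 531 = -583)
d(w) = 2*w²
(-19761 + X)/(d(-210) + T(-81, 76)) = (-19761 - 583)/(2*(-210)² - 81) = -20344/(2*44100 - 81) = -20344/(88200 - 81) = -20344/88119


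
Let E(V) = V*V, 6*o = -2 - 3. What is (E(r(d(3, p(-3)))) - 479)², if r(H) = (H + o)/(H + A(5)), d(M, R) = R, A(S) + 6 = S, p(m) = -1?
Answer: 4741011025/20736 ≈ 2.2864e+5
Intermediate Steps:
A(S) = -6 + S
o = -⅚ (o = (-2 - 3)/6 = (⅙)*(-5) = -⅚ ≈ -0.83333)
r(H) = (-⅚ + H)/(-1 + H) (r(H) = (H - ⅚)/(H + (-6 + 5)) = (-⅚ + H)/(H - 1) = (-⅚ + H)/(-1 + H))
E(V) = V²
(E(r(d(3, p(-3)))) - 479)² = (((-⅚ - 1)/(-1 - 1))² - 479)² = ((-11/6/(-2))² - 479)² = ((-½*(-11/6))² - 479)² = ((11/12)² - 479)² = (121/144 - 479)² = (-68855/144)² = 4741011025/20736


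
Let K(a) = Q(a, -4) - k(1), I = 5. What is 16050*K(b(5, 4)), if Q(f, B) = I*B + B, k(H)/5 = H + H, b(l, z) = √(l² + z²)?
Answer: -545700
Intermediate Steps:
k(H) = 10*H (k(H) = 5*(H + H) = 5*(2*H) = 10*H)
Q(f, B) = 6*B (Q(f, B) = 5*B + B = 6*B)
K(a) = -34 (K(a) = 6*(-4) - 10 = -24 - 1*10 = -24 - 10 = -34)
16050*K(b(5, 4)) = 16050*(-34) = -545700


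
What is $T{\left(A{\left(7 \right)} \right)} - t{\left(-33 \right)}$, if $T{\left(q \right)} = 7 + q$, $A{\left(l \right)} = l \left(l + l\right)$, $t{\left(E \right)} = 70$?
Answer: $35$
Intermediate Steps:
$A{\left(l \right)} = 2 l^{2}$ ($A{\left(l \right)} = l 2 l = 2 l^{2}$)
$T{\left(A{\left(7 \right)} \right)} - t{\left(-33 \right)} = \left(7 + 2 \cdot 7^{2}\right) - 70 = \left(7 + 2 \cdot 49\right) - 70 = \left(7 + 98\right) - 70 = 105 - 70 = 35$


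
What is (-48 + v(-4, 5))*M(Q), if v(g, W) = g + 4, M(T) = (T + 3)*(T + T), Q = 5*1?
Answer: -3840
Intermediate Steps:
Q = 5
M(T) = 2*T*(3 + T) (M(T) = (3 + T)*(2*T) = 2*T*(3 + T))
v(g, W) = 4 + g
(-48 + v(-4, 5))*M(Q) = (-48 + (4 - 4))*(2*5*(3 + 5)) = (-48 + 0)*(2*5*8) = -48*80 = -3840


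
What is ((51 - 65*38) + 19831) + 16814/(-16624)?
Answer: 144720137/8312 ≈ 17411.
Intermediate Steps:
((51 - 65*38) + 19831) + 16814/(-16624) = ((51 - 2470) + 19831) + 16814*(-1/16624) = (-2419 + 19831) - 8407/8312 = 17412 - 8407/8312 = 144720137/8312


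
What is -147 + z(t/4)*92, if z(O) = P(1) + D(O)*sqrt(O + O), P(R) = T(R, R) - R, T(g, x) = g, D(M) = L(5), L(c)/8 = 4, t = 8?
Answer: 5741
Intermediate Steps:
L(c) = 32 (L(c) = 8*4 = 32)
D(M) = 32
P(R) = 0 (P(R) = R - R = 0)
z(O) = 32*sqrt(2)*sqrt(O) (z(O) = 0 + 32*sqrt(O + O) = 0 + 32*sqrt(2*O) = 0 + 32*(sqrt(2)*sqrt(O)) = 0 + 32*sqrt(2)*sqrt(O) = 32*sqrt(2)*sqrt(O))
-147 + z(t/4)*92 = -147 + (32*sqrt(2)*sqrt(8/4))*92 = -147 + (32*sqrt(2)*sqrt(8*(1/4)))*92 = -147 + (32*sqrt(2)*sqrt(2))*92 = -147 + 64*92 = -147 + 5888 = 5741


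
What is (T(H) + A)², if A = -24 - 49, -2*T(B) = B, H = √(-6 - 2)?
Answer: (73 + I*√2)² ≈ 5327.0 + 206.48*I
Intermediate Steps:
H = 2*I*√2 (H = √(-8) = 2*I*√2 ≈ 2.8284*I)
T(B) = -B/2
A = -73
(T(H) + A)² = (-I*√2 - 73)² = (-73 - I*√2)²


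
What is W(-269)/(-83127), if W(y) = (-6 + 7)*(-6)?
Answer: 2/27709 ≈ 7.2179e-5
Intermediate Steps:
W(y) = -6 (W(y) = 1*(-6) = -6)
W(-269)/(-83127) = -6/(-83127) = -6*(-1/83127) = 2/27709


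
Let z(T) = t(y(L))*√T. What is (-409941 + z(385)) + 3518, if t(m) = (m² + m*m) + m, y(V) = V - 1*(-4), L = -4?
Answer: -406423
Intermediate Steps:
y(V) = 4 + V (y(V) = V + 4 = 4 + V)
t(m) = m + 2*m² (t(m) = (m² + m²) + m = 2*m² + m = m + 2*m²)
z(T) = 0 (z(T) = ((4 - 4)*(1 + 2*(4 - 4)))*√T = (0*(1 + 2*0))*√T = (0*(1 + 0))*√T = (0*1)*√T = 0*√T = 0)
(-409941 + z(385)) + 3518 = (-409941 + 0) + 3518 = -409941 + 3518 = -406423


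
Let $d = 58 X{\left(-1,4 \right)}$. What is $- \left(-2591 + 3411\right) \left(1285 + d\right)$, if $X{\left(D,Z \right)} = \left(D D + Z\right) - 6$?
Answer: $-1006140$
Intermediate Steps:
$X{\left(D,Z \right)} = -6 + Z + D^{2}$ ($X{\left(D,Z \right)} = \left(D^{2} + Z\right) - 6 = \left(Z + D^{2}\right) - 6 = -6 + Z + D^{2}$)
$d = -58$ ($d = 58 \left(-6 + 4 + \left(-1\right)^{2}\right) = 58 \left(-6 + 4 + 1\right) = 58 \left(-1\right) = -58$)
$- \left(-2591 + 3411\right) \left(1285 + d\right) = - \left(-2591 + 3411\right) \left(1285 - 58\right) = - 820 \cdot 1227 = \left(-1\right) 1006140 = -1006140$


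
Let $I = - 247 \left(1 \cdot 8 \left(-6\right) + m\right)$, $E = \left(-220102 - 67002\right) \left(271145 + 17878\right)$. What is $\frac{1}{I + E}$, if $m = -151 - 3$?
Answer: $- \frac{1}{82979609498} \approx -1.2051 \cdot 10^{-11}$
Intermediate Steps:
$m = -154$ ($m = -151 - 3 = -154$)
$E = -82979659392$ ($E = \left(-287104\right) 289023 = -82979659392$)
$I = 49894$ ($I = - 247 \left(1 \cdot 8 \left(-6\right) - 154\right) = - 247 \left(8 \left(-6\right) - 154\right) = - 247 \left(-48 - 154\right) = \left(-247\right) \left(-202\right) = 49894$)
$\frac{1}{I + E} = \frac{1}{49894 - 82979659392} = \frac{1}{-82979609498} = - \frac{1}{82979609498}$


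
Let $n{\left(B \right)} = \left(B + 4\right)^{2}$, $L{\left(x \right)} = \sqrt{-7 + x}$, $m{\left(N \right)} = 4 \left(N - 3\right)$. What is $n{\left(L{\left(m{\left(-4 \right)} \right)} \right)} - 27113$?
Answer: $-27132 + 8 i \sqrt{35} \approx -27132.0 + 47.329 i$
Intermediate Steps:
$m{\left(N \right)} = -12 + 4 N$ ($m{\left(N \right)} = 4 \left(-3 + N\right) = -12 + 4 N$)
$n{\left(B \right)} = \left(4 + B\right)^{2}$
$n{\left(L{\left(m{\left(-4 \right)} \right)} \right)} - 27113 = \left(4 + \sqrt{-7 + \left(-12 + 4 \left(-4\right)\right)}\right)^{2} - 27113 = \left(4 + \sqrt{-7 - 28}\right)^{2} - 27113 = \left(4 + \sqrt{-35}\right)^{2} - 27113 = \left(4 + i \sqrt{35}\right)^{2} - 27113 = -27113 + \left(4 + i \sqrt{35}\right)^{2}$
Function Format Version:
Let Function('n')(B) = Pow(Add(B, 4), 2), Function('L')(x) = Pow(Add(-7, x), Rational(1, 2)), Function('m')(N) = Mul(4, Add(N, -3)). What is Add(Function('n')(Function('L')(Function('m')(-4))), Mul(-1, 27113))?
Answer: Add(-27132, Mul(8, I, Pow(35, Rational(1, 2)))) ≈ Add(-27132., Mul(47.329, I))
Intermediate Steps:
Function('m')(N) = Add(-12, Mul(4, N)) (Function('m')(N) = Mul(4, Add(-3, N)) = Add(-12, Mul(4, N)))
Function('n')(B) = Pow(Add(4, B), 2)
Add(Function('n')(Function('L')(Function('m')(-4))), Mul(-1, 27113)) = Add(Pow(Add(4, Pow(Add(-7, Add(-12, Mul(4, -4))), Rational(1, 2))), 2), Mul(-1, 27113)) = Add(Pow(Add(4, Pow(Add(-7, Add(-12, -16)), Rational(1, 2))), 2), -27113) = Add(Pow(Add(4, Pow(Add(-7, -28), Rational(1, 2))), 2), -27113) = Add(Pow(Add(4, Pow(-35, Rational(1, 2))), 2), -27113) = Add(Pow(Add(4, Mul(I, Pow(35, Rational(1, 2)))), 2), -27113) = Add(-27113, Pow(Add(4, Mul(I, Pow(35, Rational(1, 2)))), 2))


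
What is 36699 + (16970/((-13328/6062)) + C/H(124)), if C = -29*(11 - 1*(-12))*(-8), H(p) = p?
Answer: 428271273/14756 ≈ 29024.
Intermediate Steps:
C = 5336 (C = -29*(11 + 12)*(-8) = -29*23*(-8) = -667*(-8) = 5336)
36699 + (16970/((-13328/6062)) + C/H(124)) = 36699 + (16970/((-13328/6062)) + 5336/124) = 36699 + (16970/((-13328*1/6062)) + 5336*(1/124)) = 36699 + (16970/(-952/433) + 1334/31) = 36699 + (16970*(-433/952) + 1334/31) = 36699 + (-3674005/476 + 1334/31) = 36699 - 113259171/14756 = 428271273/14756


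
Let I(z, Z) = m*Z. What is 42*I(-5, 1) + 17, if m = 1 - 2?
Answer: -25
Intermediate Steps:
m = -1
I(z, Z) = -Z
42*I(-5, 1) + 17 = 42*(-1*1) + 17 = 42*(-1) + 17 = -42 + 17 = -25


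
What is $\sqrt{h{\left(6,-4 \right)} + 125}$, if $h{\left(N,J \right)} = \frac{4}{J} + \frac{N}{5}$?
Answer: $\frac{\sqrt{3130}}{5} \approx 11.189$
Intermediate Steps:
$h{\left(N,J \right)} = \frac{4}{J} + \frac{N}{5}$ ($h{\left(N,J \right)} = \frac{4}{J} + N \frac{1}{5} = \frac{4}{J} + \frac{N}{5}$)
$\sqrt{h{\left(6,-4 \right)} + 125} = \sqrt{\left(\frac{4}{-4} + \frac{1}{5} \cdot 6\right) + 125} = \sqrt{\left(4 \left(- \frac{1}{4}\right) + \frac{6}{5}\right) + 125} = \sqrt{\left(-1 + \frac{6}{5}\right) + 125} = \sqrt{\frac{1}{5} + 125} = \sqrt{\frac{626}{5}} = \frac{\sqrt{3130}}{5}$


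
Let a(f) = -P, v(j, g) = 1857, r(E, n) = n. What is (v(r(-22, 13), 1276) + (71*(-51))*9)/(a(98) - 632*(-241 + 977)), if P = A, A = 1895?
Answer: 30732/467047 ≈ 0.065801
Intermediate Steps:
P = 1895
a(f) = -1895 (a(f) = -1*1895 = -1895)
(v(r(-22, 13), 1276) + (71*(-51))*9)/(a(98) - 632*(-241 + 977)) = (1857 + (71*(-51))*9)/(-1895 - 632*(-241 + 977)) = (1857 - 3621*9)/(-1895 - 632*736) = (1857 - 32589)/(-1895 - 465152) = -30732/(-467047) = -30732*(-1/467047) = 30732/467047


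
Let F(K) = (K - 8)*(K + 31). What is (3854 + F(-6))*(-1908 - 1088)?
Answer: -10497984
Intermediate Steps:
F(K) = (-8 + K)*(31 + K)
(3854 + F(-6))*(-1908 - 1088) = (3854 + (-248 + (-6)² + 23*(-6)))*(-1908 - 1088) = (3854 + (-248 + 36 - 138))*(-2996) = (3854 - 350)*(-2996) = 3504*(-2996) = -10497984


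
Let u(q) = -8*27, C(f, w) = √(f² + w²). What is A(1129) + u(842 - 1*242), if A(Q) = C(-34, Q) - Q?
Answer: -1345 + 29*√1517 ≈ -215.49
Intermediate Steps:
A(Q) = √(1156 + Q²) - Q (A(Q) = √((-34)² + Q²) - Q = √(1156 + Q²) - Q)
u(q) = -216
A(1129) + u(842 - 1*242) = (√(1156 + 1129²) - 1*1129) - 216 = (√(1156 + 1274641) - 1129) - 216 = (√1275797 - 1129) - 216 = (29*√1517 - 1129) - 216 = (-1129 + 29*√1517) - 216 = -1345 + 29*√1517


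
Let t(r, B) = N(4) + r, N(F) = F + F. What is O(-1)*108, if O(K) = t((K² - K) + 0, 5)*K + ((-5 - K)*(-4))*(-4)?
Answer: -7992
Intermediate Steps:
N(F) = 2*F
t(r, B) = 8 + r (t(r, B) = 2*4 + r = 8 + r)
O(K) = -80 - 16*K + K*(8 + K² - K) (O(K) = (8 + ((K² - K) + 0))*K + ((-5 - K)*(-4))*(-4) = (8 + (K² - K))*K + (20 + 4*K)*(-4) = (8 + K² - K)*K + (-80 - 16*K) = K*(8 + K² - K) + (-80 - 16*K) = -80 - 16*K + K*(8 + K² - K))
O(-1)*108 = (-80 + (-1)³ - 1*(-1)² - 8*(-1))*108 = (-80 - 1 - 1*1 + 8)*108 = (-80 - 1 - 1 + 8)*108 = -74*108 = -7992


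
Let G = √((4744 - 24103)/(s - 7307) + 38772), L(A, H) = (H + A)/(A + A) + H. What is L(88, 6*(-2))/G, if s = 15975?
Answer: -509*√80914898031/2464413138 ≈ -0.058751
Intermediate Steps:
L(A, H) = H + (A + H)/(2*A) (L(A, H) = (A + H)/((2*A)) + H = (A + H)*(1/(2*A)) + H = (A + H)/(2*A) + H = H + (A + H)/(2*A))
G = 3*√80914898031/4334 (G = √((4744 - 24103)/(15975 - 7307) + 38772) = √(-19359/8668 + 38772) = √(336056337/8668) = 3*√80914898031/4334 ≈ 196.90)
L(88, 6*(-2))/G = (½ + 6*(-2) + (½)*(6*(-2))/88)/((3*√80914898031/4334)) = (½ - 12 + (½)*(-12)*(1/88))*(2*√80914898031/112018779) = (½ - 12 - 3/44)*(2*√80914898031/112018779) = -509*√80914898031/2464413138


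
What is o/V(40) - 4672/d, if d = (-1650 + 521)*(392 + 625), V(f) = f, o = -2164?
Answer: -621125693/11481930 ≈ -54.096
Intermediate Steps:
d = -1148193 (d = -1129*1017 = -1148193)
o/V(40) - 4672/d = -2164/40 - 4672/(-1148193) = -2164*1/40 - 4672*(-1/1148193) = -541/10 + 4672/1148193 = -621125693/11481930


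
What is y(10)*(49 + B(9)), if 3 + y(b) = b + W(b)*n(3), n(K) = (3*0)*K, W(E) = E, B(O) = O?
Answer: 406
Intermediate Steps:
n(K) = 0 (n(K) = 0*K = 0)
y(b) = -3 + b (y(b) = -3 + (b + b*0) = -3 + (b + 0) = -3 + b)
y(10)*(49 + B(9)) = (-3 + 10)*(49 + 9) = 7*58 = 406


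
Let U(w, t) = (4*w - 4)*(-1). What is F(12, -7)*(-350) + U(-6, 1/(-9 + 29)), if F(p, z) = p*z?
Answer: 29428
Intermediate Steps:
U(w, t) = 4 - 4*w (U(w, t) = (-4 + 4*w)*(-1) = 4 - 4*w)
F(12, -7)*(-350) + U(-6, 1/(-9 + 29)) = (12*(-7))*(-350) + (4 - 4*(-6)) = -84*(-350) + (4 + 24) = 29400 + 28 = 29428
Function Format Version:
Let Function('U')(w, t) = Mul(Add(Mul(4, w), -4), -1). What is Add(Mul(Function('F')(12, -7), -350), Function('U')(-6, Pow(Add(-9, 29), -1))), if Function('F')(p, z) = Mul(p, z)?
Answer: 29428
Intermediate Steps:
Function('U')(w, t) = Add(4, Mul(-4, w)) (Function('U')(w, t) = Mul(Add(-4, Mul(4, w)), -1) = Add(4, Mul(-4, w)))
Add(Mul(Function('F')(12, -7), -350), Function('U')(-6, Pow(Add(-9, 29), -1))) = Add(Mul(Mul(12, -7), -350), Add(4, Mul(-4, -6))) = Add(Mul(-84, -350), Add(4, 24)) = Add(29400, 28) = 29428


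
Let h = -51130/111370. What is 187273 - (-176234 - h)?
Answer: 4048372346/11137 ≈ 3.6351e+5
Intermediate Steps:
h = -5113/11137 (h = -51130*1/111370 = -5113/11137 ≈ -0.45910)
187273 - (-176234 - h) = 187273 - (-176234 - 1*(-5113/11137)) = 187273 - (-176234 + 5113/11137) = 187273 - 1*(-1962712945/11137) = 187273 + 1962712945/11137 = 4048372346/11137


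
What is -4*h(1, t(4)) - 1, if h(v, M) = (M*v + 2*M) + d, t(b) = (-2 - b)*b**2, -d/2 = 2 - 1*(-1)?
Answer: 1175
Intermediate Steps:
d = -6 (d = -2*(2 - 1*(-1)) = -2*(2 + 1) = -2*3 = -6)
t(b) = b**2*(-2 - b)
h(v, M) = -6 + 2*M + M*v (h(v, M) = (M*v + 2*M) - 6 = (2*M + M*v) - 6 = -6 + 2*M + M*v)
-4*h(1, t(4)) - 1 = -4*(-6 + 2*(4**2*(-2 - 1*4)) + (4**2*(-2 - 1*4))*1) - 1 = -4*(-6 + 2*(16*(-2 - 4)) + (16*(-2 - 4))*1) - 1 = -4*(-6 + 2*(16*(-6)) + (16*(-6))*1) - 1 = -4*(-6 + 2*(-96) - 96*1) - 1 = -4*(-6 - 192 - 96) - 1 = -4*(-294) - 1 = 1176 - 1 = 1175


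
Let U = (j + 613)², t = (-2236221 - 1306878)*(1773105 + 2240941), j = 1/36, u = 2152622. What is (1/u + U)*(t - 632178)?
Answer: -621280172691224187789062459/116241588 ≈ -5.3447e+18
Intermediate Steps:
j = 1/36 ≈ 0.027778
t = -14222162368554 (t = -3543099*4014046 = -14222162368554)
U = 487040761/1296 (U = (1/36 + 613)² = (22069/36)² = 487040761/1296 ≈ 3.7580e+5)
(1/u + U)*(t - 632178) = (1/2152622 + 487040761/1296)*(-14222162368554 - 632178) = (1/2152622 + 487040761/1296)*(-14222163000732) = (524207328513319/1394899056)*(-14222163000732) = -621280172691224187789062459/116241588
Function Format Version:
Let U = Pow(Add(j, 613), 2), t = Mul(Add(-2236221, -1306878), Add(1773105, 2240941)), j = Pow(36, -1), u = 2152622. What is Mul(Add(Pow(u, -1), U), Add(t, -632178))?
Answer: Rational(-621280172691224187789062459, 116241588) ≈ -5.3447e+18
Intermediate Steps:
j = Rational(1, 36) ≈ 0.027778
t = -14222162368554 (t = Mul(-3543099, 4014046) = -14222162368554)
U = Rational(487040761, 1296) (U = Pow(Add(Rational(1, 36), 613), 2) = Pow(Rational(22069, 36), 2) = Rational(487040761, 1296) ≈ 3.7580e+5)
Mul(Add(Pow(u, -1), U), Add(t, -632178)) = Mul(Add(Pow(2152622, -1), Rational(487040761, 1296)), Add(-14222162368554, -632178)) = Mul(Add(Rational(1, 2152622), Rational(487040761, 1296)), -14222163000732) = Mul(Rational(524207328513319, 1394899056), -14222163000732) = Rational(-621280172691224187789062459, 116241588)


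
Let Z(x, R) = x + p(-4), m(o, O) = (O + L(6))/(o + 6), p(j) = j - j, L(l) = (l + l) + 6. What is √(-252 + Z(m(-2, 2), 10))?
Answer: I*√247 ≈ 15.716*I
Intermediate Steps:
L(l) = 6 + 2*l (L(l) = 2*l + 6 = 6 + 2*l)
p(j) = 0
m(o, O) = (18 + O)/(6 + o) (m(o, O) = (O + (6 + 2*6))/(o + 6) = (O + (6 + 12))/(6 + o) = (O + 18)/(6 + o) = (18 + O)/(6 + o))
Z(x, R) = x (Z(x, R) = x + 0 = x)
√(-252 + Z(m(-2, 2), 10)) = √(-252 + (18 + 2)/(6 - 2)) = √(-252 + 20/4) = √(-252 + (¼)*20) = √(-252 + 5) = √(-247) = I*√247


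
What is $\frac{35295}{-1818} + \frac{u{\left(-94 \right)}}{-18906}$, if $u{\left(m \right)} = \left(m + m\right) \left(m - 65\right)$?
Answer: $- \frac{40090607}{1909506} \approx -20.995$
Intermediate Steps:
$u{\left(m \right)} = 2 m \left(-65 + m\right)$
$\frac{35295}{-1818} + \frac{u{\left(-94 \right)}}{-18906} = \frac{35295}{-1818} + \frac{2 \left(-94\right) \left(-65 - 94\right)}{-18906} = 35295 \left(- \frac{1}{1818}\right) + 2 \left(-94\right) \left(-159\right) \left(- \frac{1}{18906}\right) = - \frac{11765}{606} + 29892 \left(- \frac{1}{18906}\right) = - \frac{11765}{606} - \frac{4982}{3151} = - \frac{40090607}{1909506}$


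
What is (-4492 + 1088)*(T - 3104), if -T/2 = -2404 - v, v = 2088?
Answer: -20015520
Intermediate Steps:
T = 8984 (T = -2*(-2404 - 1*2088) = -2*(-2404 - 2088) = -2*(-4492) = 8984)
(-4492 + 1088)*(T - 3104) = (-4492 + 1088)*(8984 - 3104) = -3404*5880 = -20015520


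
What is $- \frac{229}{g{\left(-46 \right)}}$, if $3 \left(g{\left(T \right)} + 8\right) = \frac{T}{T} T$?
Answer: $\frac{687}{70} \approx 9.8143$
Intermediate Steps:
$g{\left(T \right)} = -8 + \frac{T}{3}$ ($g{\left(T \right)} = -8 + \frac{\frac{T}{T} T}{3} = -8 + \frac{1 T}{3} = -8 + \frac{T}{3}$)
$- \frac{229}{g{\left(-46 \right)}} = - \frac{229}{-8 + \frac{1}{3} \left(-46\right)} = - \frac{229}{-8 - \frac{46}{3}} = - \frac{229}{- \frac{70}{3}} = \left(-229\right) \left(- \frac{3}{70}\right) = \frac{687}{70}$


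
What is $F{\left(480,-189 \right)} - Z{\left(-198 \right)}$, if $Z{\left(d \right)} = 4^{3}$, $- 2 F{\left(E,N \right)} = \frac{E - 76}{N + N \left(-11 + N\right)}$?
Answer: $- \frac{2407306}{37611} \approx -64.005$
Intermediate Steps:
$F{\left(E,N \right)} = - \frac{-76 + E}{2 \left(N + N \left(-11 + N\right)\right)}$ ($F{\left(E,N \right)} = - \frac{\left(E - 76\right) \frac{1}{N + N \left(-11 + N\right)}}{2} = - \frac{\left(-76 + E\right) \frac{1}{N + N \left(-11 + N\right)}}{2} = - \frac{\frac{1}{N + N \left(-11 + N\right)} \left(-76 + E\right)}{2} = - \frac{-76 + E}{2 \left(N + N \left(-11 + N\right)\right)}$)
$Z{\left(d \right)} = 64$
$F{\left(480,-189 \right)} - Z{\left(-198 \right)} = \frac{76 - 480}{2 \left(-189\right) \left(-10 - 189\right)} - 64 = \frac{1}{2} \left(- \frac{1}{189}\right) \frac{1}{-199} \left(76 - 480\right) - 64 = \frac{1}{2} \left(- \frac{1}{189}\right) \left(- \frac{1}{199}\right) \left(-404\right) - 64 = - \frac{202}{37611} - 64 = - \frac{2407306}{37611}$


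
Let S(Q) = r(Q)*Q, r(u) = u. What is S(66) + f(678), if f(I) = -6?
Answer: 4350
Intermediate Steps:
S(Q) = Q² (S(Q) = Q*Q = Q²)
S(66) + f(678) = 66² - 6 = 4356 - 6 = 4350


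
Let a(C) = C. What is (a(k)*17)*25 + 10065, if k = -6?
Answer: 7515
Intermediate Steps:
(a(k)*17)*25 + 10065 = -6*17*25 + 10065 = -102*25 + 10065 = -2550 + 10065 = 7515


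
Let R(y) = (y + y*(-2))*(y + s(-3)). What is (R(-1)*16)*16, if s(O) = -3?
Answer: -1024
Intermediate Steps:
R(y) = -y*(-3 + y) (R(y) = (y + y*(-2))*(y - 3) = (y - 2*y)*(-3 + y) = (-y)*(-3 + y) = -y*(-3 + y))
(R(-1)*16)*16 = (-(3 - 1*(-1))*16)*16 = (-(3 + 1)*16)*16 = (-1*4*16)*16 = -4*16*16 = -64*16 = -1024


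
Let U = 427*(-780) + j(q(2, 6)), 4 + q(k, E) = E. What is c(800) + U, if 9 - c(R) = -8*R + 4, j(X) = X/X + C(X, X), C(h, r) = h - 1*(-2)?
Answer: -326650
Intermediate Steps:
q(k, E) = -4 + E
C(h, r) = 2 + h (C(h, r) = h + 2 = 2 + h)
j(X) = 3 + X (j(X) = X/X + (2 + X) = 1 + (2 + X) = 3 + X)
U = -333055 (U = 427*(-780) + (3 + (-4 + 6)) = -333060 + (3 + 2) = -333060 + 5 = -333055)
c(R) = 5 + 8*R (c(R) = 9 - (-8*R + 4) = 9 - (4 - 8*R) = 9 + (-4 + 8*R) = 5 + 8*R)
c(800) + U = (5 + 8*800) - 333055 = (5 + 6400) - 333055 = 6405 - 333055 = -326650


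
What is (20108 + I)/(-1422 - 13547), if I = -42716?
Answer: 22608/14969 ≈ 1.5103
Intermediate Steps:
(20108 + I)/(-1422 - 13547) = (20108 - 42716)/(-1422 - 13547) = -22608/(-14969) = -22608*(-1/14969) = 22608/14969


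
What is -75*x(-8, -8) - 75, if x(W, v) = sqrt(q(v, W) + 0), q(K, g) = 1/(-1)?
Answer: -75 - 75*I ≈ -75.0 - 75.0*I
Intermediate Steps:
q(K, g) = -1 (q(K, g) = 1*(-1) = -1)
x(W, v) = I (x(W, v) = sqrt(-1 + 0) = sqrt(-1) = I)
-75*x(-8, -8) - 75 = -75*I - 75 = -75 - 75*I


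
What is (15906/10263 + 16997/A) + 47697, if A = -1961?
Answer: 29084676222/609871 ≈ 47690.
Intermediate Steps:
(15906/10263 + 16997/A) + 47697 = (15906/10263 + 16997/(-1961)) + 47697 = (15906*(1/10263) + 16997*(-1/1961)) + 47697 = (482/311 - 16997/1961) + 47697 = -4340865/609871 + 47697 = 29084676222/609871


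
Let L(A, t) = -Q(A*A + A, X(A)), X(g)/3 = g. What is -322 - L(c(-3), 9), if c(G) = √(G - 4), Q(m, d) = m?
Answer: -329 + I*√7 ≈ -329.0 + 2.6458*I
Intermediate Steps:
X(g) = 3*g
c(G) = √(-4 + G)
L(A, t) = -A - A² (L(A, t) = -(A*A + A) = -(A² + A) = -(A + A²) = -A - A²)
-322 - L(c(-3), 9) = -322 - (-1)*√(-4 - 3)*(1 + √(-4 - 3)) = -322 - (-1)*√(-7)*(1 + √(-7)) = -322 - (-1)*I*√7*(1 + I*√7) = -322 + I*√7*(1 + I*√7)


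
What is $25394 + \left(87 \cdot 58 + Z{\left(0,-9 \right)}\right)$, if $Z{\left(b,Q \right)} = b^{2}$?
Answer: $30440$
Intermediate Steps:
$25394 + \left(87 \cdot 58 + Z{\left(0,-9 \right)}\right) = 25394 + \left(87 \cdot 58 + 0^{2}\right) = 25394 + \left(5046 + 0\right) = 25394 + 5046 = 30440$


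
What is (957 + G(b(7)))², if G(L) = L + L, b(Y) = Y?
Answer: 942841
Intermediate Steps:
G(L) = 2*L
(957 + G(b(7)))² = (957 + 2*7)² = (957 + 14)² = 971² = 942841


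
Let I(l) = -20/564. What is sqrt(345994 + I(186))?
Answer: sqrt(6878706009)/141 ≈ 588.21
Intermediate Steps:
I(l) = -5/141 (I(l) = -20*1/564 = -5/141)
sqrt(345994 + I(186)) = sqrt(345994 - 5/141) = sqrt(48785149/141) = sqrt(6878706009)/141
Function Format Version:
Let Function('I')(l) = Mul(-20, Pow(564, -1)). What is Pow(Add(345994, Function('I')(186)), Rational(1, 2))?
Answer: Mul(Rational(1, 141), Pow(6878706009, Rational(1, 2))) ≈ 588.21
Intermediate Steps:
Function('I')(l) = Rational(-5, 141) (Function('I')(l) = Mul(-20, Rational(1, 564)) = Rational(-5, 141))
Pow(Add(345994, Function('I')(186)), Rational(1, 2)) = Pow(Add(345994, Rational(-5, 141)), Rational(1, 2)) = Pow(Rational(48785149, 141), Rational(1, 2)) = Mul(Rational(1, 141), Pow(6878706009, Rational(1, 2)))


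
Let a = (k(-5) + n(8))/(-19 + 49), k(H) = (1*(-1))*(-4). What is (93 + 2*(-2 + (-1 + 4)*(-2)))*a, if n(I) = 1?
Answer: 77/6 ≈ 12.833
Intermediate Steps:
k(H) = 4 (k(H) = -1*(-4) = 4)
a = ⅙ (a = (4 + 1)/(-19 + 49) = 5/30 = 5*(1/30) = ⅙ ≈ 0.16667)
(93 + 2*(-2 + (-1 + 4)*(-2)))*a = (93 + 2*(-2 + (-1 + 4)*(-2)))*(⅙) = (93 + 2*(-2 + 3*(-2)))*(⅙) = (93 + 2*(-2 - 6))*(⅙) = (93 + 2*(-8))*(⅙) = (93 - 16)*(⅙) = 77*(⅙) = 77/6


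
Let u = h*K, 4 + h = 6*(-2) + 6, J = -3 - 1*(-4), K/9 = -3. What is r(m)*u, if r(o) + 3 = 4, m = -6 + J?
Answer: 270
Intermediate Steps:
K = -27 (K = 9*(-3) = -27)
J = 1 (J = -3 + 4 = 1)
m = -5 (m = -6 + 1 = -5)
r(o) = 1 (r(o) = -3 + 4 = 1)
h = -10 (h = -4 + (6*(-2) + 6) = -4 + (-12 + 6) = -4 - 6 = -10)
u = 270 (u = -10*(-27) = 270)
r(m)*u = 1*270 = 270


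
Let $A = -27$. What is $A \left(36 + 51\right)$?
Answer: $-2349$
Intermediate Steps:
$A \left(36 + 51\right) = - 27 \left(36 + 51\right) = \left(-27\right) 87 = -2349$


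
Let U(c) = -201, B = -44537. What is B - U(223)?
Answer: -44336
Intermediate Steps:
B - U(223) = -44537 - 1*(-201) = -44537 + 201 = -44336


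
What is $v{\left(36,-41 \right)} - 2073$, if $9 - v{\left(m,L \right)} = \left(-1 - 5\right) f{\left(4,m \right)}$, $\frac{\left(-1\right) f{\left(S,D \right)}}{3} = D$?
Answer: $-2712$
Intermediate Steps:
$f{\left(S,D \right)} = - 3 D$
$v{\left(m,L \right)} = 9 - 18 m$ ($v{\left(m,L \right)} = 9 - \left(-1 - 5\right) \left(- 3 m\right) = 9 - - 6 \left(- 3 m\right) = 9 - 18 m$)
$v{\left(36,-41 \right)} - 2073 = \left(9 - 648\right) - 2073 = -639 - 2073 = -2712$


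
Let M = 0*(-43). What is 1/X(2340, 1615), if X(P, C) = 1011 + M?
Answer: 1/1011 ≈ 0.00098912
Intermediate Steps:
M = 0
X(P, C) = 1011 (X(P, C) = 1011 + 0 = 1011)
1/X(2340, 1615) = 1/1011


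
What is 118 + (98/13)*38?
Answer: 5258/13 ≈ 404.46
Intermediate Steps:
118 + (98/13)*38 = 118 + 3724/13 = 5258/13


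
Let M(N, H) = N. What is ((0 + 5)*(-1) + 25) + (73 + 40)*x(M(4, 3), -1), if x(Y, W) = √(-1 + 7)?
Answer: 20 + 113*√6 ≈ 296.79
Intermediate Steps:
x(Y, W) = √6
((0 + 5)*(-1) + 25) + (73 + 40)*x(M(4, 3), -1) = ((0 + 5)*(-1) + 25) + (73 + 40)*√6 = (5*(-1) + 25) + 113*√6 = (-5 + 25) + 113*√6 = 20 + 113*√6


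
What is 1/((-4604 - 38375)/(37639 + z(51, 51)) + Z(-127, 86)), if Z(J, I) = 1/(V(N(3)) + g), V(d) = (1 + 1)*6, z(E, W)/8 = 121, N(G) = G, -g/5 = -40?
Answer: -8184684/9072941 ≈ -0.90210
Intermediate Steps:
g = 200 (g = -5*(-40) = 200)
z(E, W) = 968 (z(E, W) = 8*121 = 968)
V(d) = 12 (V(d) = 2*6 = 12)
Z(J, I) = 1/212 (Z(J, I) = 1/(12 + 200) = 1/212)
1/((-4604 - 38375)/(37639 + z(51, 51)) + Z(-127, 86)) = 1/((-4604 - 38375)/(37639 + 968) + 1/212) = 1/(-42979/38607 + 1/212) = 1/(-9072941/8184684) = -8184684/9072941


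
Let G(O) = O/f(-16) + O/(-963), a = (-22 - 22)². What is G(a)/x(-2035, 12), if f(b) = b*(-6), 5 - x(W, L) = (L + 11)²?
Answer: -34969/1009224 ≈ -0.034649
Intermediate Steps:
x(W, L) = 5 - (11 + L)² (x(W, L) = 5 - (L + 11)² = 5 - (11 + L)²)
f(b) = -6*b
a = 1936 (a = (-44)² = 1936)
G(O) = 289*O/30816 (G(O) = O/((-6*(-16))) + O/(-963) = O/96 + O*(-1/963) = O*(1/96) - O/963 = O/96 - O/963 = 289*O/30816)
G(a)/x(-2035, 12) = ((289/30816)*1936)/(5 - (11 + 12)²) = 34969/(1926*(5 - 1*23²)) = 34969/(1926*(5 - 1*529)) = 34969/(1926*(5 - 529)) = (34969/1926)/(-524) = (34969/1926)*(-1/524) = -34969/1009224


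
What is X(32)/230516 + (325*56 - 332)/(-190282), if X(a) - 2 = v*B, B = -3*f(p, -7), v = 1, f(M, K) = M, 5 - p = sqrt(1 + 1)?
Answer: -158512829/1687040212 + 3*sqrt(2)/230516 ≈ -0.093941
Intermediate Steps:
p = 5 - sqrt(2) (p = 5 - sqrt(1 + 1) = 5 - sqrt(2) ≈ 3.5858)
B = -15 + 3*sqrt(2) (B = -3*(5 - sqrt(2)) = -15 + 3*sqrt(2) ≈ -10.757)
X(a) = -13 + 3*sqrt(2) (X(a) = 2 + 1*(-15 + 3*sqrt(2)) = 2 + (-15 + 3*sqrt(2)) = -13 + 3*sqrt(2))
X(32)/230516 + (325*56 - 332)/(-190282) = (-13 + 3*sqrt(2))/230516 + (325*56 - 332)/(-190282) = (-13 + 3*sqrt(2))*(1/230516) + (18200 - 332)*(-1/190282) = (-1/17732 + 3*sqrt(2)/230516) + 17868*(-1/190282) = (-1/17732 + 3*sqrt(2)/230516) - 8934/95141 = -158512829/1687040212 + 3*sqrt(2)/230516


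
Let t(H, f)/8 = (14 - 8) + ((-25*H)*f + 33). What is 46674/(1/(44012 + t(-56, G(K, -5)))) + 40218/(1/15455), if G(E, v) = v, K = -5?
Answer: 76603566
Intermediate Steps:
t(H, f) = 312 - 200*H*f (t(H, f) = 8*((14 - 8) + ((-25*H)*f + 33)) = 8*(6 + (-25*H*f + 33)) = 8*(6 + (33 - 25*H*f)) = 8*(39 - 25*H*f) = 312 - 200*H*f)
46674/(1/(44012 + t(-56, G(K, -5)))) + 40218/(1/15455) = 46674/(1/(44012 + (312 - 200*(-56)*(-5)))) + 40218/(1/15455) = 46674/(1/(44012 + (312 - 56000))) + 40218/(1/15455) = 46674/(1/(44012 - 55688)) + 40218*15455 = 46674/(1/(-11676)) + 621569190 = 46674/(-1/11676) + 621569190 = 46674*(-11676) + 621569190 = -544965624 + 621569190 = 76603566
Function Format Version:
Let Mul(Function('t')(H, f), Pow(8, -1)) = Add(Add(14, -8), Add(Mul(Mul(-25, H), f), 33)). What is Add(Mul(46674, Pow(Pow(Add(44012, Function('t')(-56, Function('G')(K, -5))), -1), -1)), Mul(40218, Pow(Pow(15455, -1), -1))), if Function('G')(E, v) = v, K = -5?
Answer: 76603566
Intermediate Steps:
Function('t')(H, f) = Add(312, Mul(-200, H, f)) (Function('t')(H, f) = Mul(8, Add(Add(14, -8), Add(Mul(Mul(-25, H), f), 33))) = Mul(8, Add(6, Add(Mul(-25, H, f), 33))) = Mul(8, Add(6, Add(33, Mul(-25, H, f)))) = Mul(8, Add(39, Mul(-25, H, f))) = Add(312, Mul(-200, H, f)))
Add(Mul(46674, Pow(Pow(Add(44012, Function('t')(-56, Function('G')(K, -5))), -1), -1)), Mul(40218, Pow(Pow(15455, -1), -1))) = Add(Mul(46674, Pow(Pow(Add(44012, Add(312, Mul(-200, -56, -5))), -1), -1)), Mul(40218, Pow(Pow(15455, -1), -1))) = Add(Mul(46674, Pow(Pow(Add(44012, Add(312, -56000)), -1), -1)), Mul(40218, Pow(Rational(1, 15455), -1))) = Add(Mul(46674, Pow(Pow(Add(44012, -55688), -1), -1)), Mul(40218, 15455)) = Add(Mul(46674, Pow(Pow(-11676, -1), -1)), 621569190) = Add(Mul(46674, Pow(Rational(-1, 11676), -1)), 621569190) = Add(Mul(46674, -11676), 621569190) = Add(-544965624, 621569190) = 76603566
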